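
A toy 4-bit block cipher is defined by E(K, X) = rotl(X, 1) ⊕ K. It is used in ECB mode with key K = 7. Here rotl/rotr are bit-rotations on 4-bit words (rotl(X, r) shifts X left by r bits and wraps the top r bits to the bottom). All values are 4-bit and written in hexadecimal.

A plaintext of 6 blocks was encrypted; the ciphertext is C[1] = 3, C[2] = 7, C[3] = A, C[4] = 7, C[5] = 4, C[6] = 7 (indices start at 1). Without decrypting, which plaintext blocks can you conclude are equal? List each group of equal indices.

ECB encrypts each block independently with the same key, so equal ciphertext blocks imply equal plaintext blocks.
C[2] = C[4] = C[6] = 7, so P[2] = P[4] = P[6].

P[2] = P[4] = P[6]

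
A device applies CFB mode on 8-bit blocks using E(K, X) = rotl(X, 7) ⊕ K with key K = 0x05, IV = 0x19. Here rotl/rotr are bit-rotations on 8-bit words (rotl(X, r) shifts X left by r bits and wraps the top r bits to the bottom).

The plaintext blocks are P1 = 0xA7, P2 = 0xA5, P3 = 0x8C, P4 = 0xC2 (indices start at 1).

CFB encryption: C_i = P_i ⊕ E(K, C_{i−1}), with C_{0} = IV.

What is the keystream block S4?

C1: E(K, 0x19) = 0x89; 0xA7 ⊕ 0x89 = 0x2E.
C2: E(K, 0x2E) = 0x12; 0xA5 ⊕ 0x12 = 0xB7.
C3: E(K, 0xB7) = 0xDE; 0x8C ⊕ 0xDE = 0x52.
C4: E(K, 0x52) = 0x2C; 0xC2 ⊕ 0x2C = 0xEE.
So S4 = 0x2C.

0x2C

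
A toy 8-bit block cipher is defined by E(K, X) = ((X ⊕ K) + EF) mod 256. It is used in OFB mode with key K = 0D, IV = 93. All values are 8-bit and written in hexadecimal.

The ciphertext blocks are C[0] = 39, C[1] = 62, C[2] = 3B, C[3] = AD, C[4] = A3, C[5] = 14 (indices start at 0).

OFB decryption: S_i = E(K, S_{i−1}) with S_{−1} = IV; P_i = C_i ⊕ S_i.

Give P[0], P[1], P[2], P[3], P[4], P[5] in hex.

P[0]: S = E(K, 93) = 8D; 39 ⊕ 8D = B4.
P[1]: S = E(K, 8D) = 6F; 62 ⊕ 6F = 0D.
P[2]: S = E(K, 6F) = 51; 3B ⊕ 51 = 6A.
P[3]: S = E(K, 51) = 4B; AD ⊕ 4B = E6.
P[4]: S = E(K, 4B) = 35; A3 ⊕ 35 = 96.
P[5]: S = E(K, 35) = 27; 14 ⊕ 27 = 33.

P[0] = B4, P[1] = 0D, P[2] = 6A, P[3] = E6, P[4] = 96, P[5] = 33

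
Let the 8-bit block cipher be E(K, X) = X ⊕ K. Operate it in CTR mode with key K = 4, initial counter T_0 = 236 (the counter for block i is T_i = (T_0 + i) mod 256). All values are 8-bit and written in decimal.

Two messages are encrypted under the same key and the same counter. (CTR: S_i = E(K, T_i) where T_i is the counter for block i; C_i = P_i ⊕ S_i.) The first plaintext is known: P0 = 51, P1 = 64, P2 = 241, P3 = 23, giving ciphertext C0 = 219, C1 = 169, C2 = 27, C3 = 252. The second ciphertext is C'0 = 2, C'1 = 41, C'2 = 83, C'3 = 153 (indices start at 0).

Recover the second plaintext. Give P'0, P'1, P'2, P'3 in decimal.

In CTR with a reused counter, both messages share the same keystream S_i, so C_i ⊕ C'_i = P_i ⊕ P'_i and thus P'_i = P_i ⊕ C_i ⊕ C'_i.
P'0: 51 ⊕ 219 ⊕ 2 = 234.
P'1: 64 ⊕ 169 ⊕ 41 = 192.
P'2: 241 ⊕ 27 ⊕ 83 = 185.
P'3: 23 ⊕ 252 ⊕ 153 = 114.

P'0 = 234, P'1 = 192, P'2 = 185, P'3 = 114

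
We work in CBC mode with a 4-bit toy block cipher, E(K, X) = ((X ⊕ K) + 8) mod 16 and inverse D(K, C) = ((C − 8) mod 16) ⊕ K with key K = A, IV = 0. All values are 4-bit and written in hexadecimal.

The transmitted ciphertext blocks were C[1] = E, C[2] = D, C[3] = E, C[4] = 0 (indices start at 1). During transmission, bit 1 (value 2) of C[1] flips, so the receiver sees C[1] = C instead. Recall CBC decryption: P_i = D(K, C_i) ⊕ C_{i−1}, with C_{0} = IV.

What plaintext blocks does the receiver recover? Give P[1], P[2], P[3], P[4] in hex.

P[1] = E, P[2] = 3, P[3] = 1, P[4] = C

Only C[1] changed, to C. In CBC, a change in C_i garbles P_i and flips the same bit in P_{i+1}. Decrypting the received ciphertext:
P[1]: D(K, C) = E; E ⊕ 0 = E.
P[2]: D(K, D) = F; F ⊕ C = 3.
P[3]: D(K, E) = C; C ⊕ D = 1.
P[4]: D(K, 0) = 2; 2 ⊕ E = C.
Blocks that differ from the original plaintext: P[1], P[2].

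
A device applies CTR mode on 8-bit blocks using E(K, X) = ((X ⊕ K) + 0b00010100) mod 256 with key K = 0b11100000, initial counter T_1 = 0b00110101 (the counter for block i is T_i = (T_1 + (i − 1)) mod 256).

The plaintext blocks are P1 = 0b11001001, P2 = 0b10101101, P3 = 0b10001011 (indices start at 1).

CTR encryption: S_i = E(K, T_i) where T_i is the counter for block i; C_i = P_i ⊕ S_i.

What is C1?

C1 = 0b00100000

C1: T = 0b00110101, S = E(K, T) = 0b11101001; 0b11001001 ⊕ 0b11101001 = 0b00100000.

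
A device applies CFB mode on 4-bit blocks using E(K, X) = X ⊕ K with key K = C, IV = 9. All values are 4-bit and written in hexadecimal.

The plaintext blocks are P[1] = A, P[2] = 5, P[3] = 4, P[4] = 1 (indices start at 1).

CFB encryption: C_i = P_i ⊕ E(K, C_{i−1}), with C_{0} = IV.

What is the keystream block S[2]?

C[1]: E(K, 9) = 5; A ⊕ 5 = F.
C[2]: E(K, F) = 3; 5 ⊕ 3 = 6.
So S[2] = 3.

3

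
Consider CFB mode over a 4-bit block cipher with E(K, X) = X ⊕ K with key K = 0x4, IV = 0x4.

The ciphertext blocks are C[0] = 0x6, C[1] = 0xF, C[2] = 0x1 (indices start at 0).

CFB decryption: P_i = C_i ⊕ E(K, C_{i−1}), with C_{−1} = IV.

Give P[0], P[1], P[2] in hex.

P[0] = 0x6, P[1] = 0xD, P[2] = 0xA

P[0]: E(K, 0x4) = 0x0; 0x6 ⊕ 0x0 = 0x6.
P[1]: E(K, 0x6) = 0x2; 0xF ⊕ 0x2 = 0xD.
P[2]: E(K, 0xF) = 0xB; 0x1 ⊕ 0xB = 0xA.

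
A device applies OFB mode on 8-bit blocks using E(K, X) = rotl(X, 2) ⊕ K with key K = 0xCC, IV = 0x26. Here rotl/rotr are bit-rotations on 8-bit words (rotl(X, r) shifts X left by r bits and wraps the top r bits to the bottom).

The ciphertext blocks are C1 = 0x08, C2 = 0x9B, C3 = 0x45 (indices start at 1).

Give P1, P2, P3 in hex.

P1 = 0x5C, P2 = 0x06, P3 = 0xFF

OFB decryption: S_i = E(K, S_{i−1}) with S_{0} = IV; P_i = C_i ⊕ S_i.
P1: S = E(K, 0x26) = 0x54; 0x08 ⊕ 0x54 = 0x5C.
P2: S = E(K, 0x54) = 0x9D; 0x9B ⊕ 0x9D = 0x06.
P3: S = E(K, 0x9D) = 0xBA; 0x45 ⊕ 0xBA = 0xFF.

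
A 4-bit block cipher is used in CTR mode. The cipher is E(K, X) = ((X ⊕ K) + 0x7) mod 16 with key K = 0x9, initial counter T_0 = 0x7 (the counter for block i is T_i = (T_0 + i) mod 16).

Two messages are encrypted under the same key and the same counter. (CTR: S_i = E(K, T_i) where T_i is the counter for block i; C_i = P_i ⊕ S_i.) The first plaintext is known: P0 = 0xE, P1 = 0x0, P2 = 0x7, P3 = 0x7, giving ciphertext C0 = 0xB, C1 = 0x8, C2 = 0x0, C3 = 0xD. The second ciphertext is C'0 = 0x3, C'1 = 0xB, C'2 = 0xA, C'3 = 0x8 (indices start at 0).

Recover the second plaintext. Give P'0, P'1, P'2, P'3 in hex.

In CTR with a reused counter, both messages share the same keystream S_i, so C_i ⊕ C'_i = P_i ⊕ P'_i and thus P'_i = P_i ⊕ C_i ⊕ C'_i.
P'0: 0xE ⊕ 0xB ⊕ 0x3 = 0x6.
P'1: 0x0 ⊕ 0x8 ⊕ 0xB = 0x3.
P'2: 0x7 ⊕ 0x0 ⊕ 0xA = 0xD.
P'3: 0x7 ⊕ 0xD ⊕ 0x8 = 0x2.

P'0 = 0x6, P'1 = 0x3, P'2 = 0xD, P'3 = 0x2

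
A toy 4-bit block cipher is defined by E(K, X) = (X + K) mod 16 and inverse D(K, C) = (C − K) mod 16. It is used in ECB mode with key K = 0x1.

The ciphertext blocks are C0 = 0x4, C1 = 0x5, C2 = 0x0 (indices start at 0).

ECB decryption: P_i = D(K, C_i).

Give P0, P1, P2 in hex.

P0 = 0x3, P1 = 0x4, P2 = 0xF

P0: D(K, 0x4) = 0x3.
P1: D(K, 0x5) = 0x4.
P2: D(K, 0x0) = 0xF.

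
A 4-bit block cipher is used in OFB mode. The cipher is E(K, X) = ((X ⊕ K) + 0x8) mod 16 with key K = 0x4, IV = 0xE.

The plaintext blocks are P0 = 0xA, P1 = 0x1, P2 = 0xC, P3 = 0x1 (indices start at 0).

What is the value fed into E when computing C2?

OFB encryption: S_i = E(K, S_{i−1}) with S_{−1} = IV; C_i = P_i ⊕ S_i.
C0: S = E(K, 0xE) = 0x2; 0xA ⊕ 0x2 = 0x8.
C1: S = E(K, 0x2) = 0xE; 0x1 ⊕ 0xE = 0xF.
C2: S = E(K, 0xE) = 0x2; 0xC ⊕ 0x2 = 0xE.
So the input to E for block 2 is 0xE.

0xE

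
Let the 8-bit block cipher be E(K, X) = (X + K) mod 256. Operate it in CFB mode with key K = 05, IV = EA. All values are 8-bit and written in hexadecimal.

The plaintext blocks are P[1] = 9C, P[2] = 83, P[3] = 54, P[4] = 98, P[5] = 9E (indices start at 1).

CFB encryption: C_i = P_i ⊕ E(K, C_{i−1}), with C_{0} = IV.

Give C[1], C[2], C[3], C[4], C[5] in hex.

C[1] = 73, C[2] = FB, C[3] = 54, C[4] = C1, C[5] = 58

C[1]: E(K, EA) = EF; 9C ⊕ EF = 73.
C[2]: E(K, 73) = 78; 83 ⊕ 78 = FB.
C[3]: E(K, FB) = 00; 54 ⊕ 00 = 54.
C[4]: E(K, 54) = 59; 98 ⊕ 59 = C1.
C[5]: E(K, C1) = C6; 9E ⊕ C6 = 58.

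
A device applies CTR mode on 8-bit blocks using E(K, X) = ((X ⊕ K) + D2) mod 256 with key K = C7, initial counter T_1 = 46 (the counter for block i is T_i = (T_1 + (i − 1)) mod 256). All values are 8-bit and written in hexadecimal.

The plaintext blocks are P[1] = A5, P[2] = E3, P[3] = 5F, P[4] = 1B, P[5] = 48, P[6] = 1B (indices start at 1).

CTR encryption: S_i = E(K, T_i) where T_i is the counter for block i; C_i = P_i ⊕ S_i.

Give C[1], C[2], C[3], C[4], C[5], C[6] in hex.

C[1]: T = 46, S = E(K, T) = 53; A5 ⊕ 53 = F6.
C[2]: T = 47, S = E(K, T) = 52; E3 ⊕ 52 = B1.
C[3]: T = 48, S = E(K, T) = 61; 5F ⊕ 61 = 3E.
C[4]: T = 49, S = E(K, T) = 60; 1B ⊕ 60 = 7B.
C[5]: T = 4A, S = E(K, T) = 5F; 48 ⊕ 5F = 17.
C[6]: T = 4B, S = E(K, T) = 5E; 1B ⊕ 5E = 45.

C[1] = F6, C[2] = B1, C[3] = 3E, C[4] = 7B, C[5] = 17, C[6] = 45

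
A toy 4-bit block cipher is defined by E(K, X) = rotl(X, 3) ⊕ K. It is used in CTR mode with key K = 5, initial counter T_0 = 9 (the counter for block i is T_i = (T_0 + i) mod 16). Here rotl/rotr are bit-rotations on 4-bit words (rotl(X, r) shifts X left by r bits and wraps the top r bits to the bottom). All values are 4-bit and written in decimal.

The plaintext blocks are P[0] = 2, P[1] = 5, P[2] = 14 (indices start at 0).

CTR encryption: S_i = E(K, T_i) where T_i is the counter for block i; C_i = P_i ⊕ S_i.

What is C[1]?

C[0]: T = 9, S = E(K, T) = 9; 2 ⊕ 9 = 11.
C[1]: T = 10, S = E(K, T) = 0; 5 ⊕ 0 = 5.

C[1] = 5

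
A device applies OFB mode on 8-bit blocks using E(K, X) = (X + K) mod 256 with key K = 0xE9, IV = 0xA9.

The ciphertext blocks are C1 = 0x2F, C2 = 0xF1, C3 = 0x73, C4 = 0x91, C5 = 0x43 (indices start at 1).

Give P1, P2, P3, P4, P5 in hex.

P1 = 0xBD, P2 = 0x8A, P3 = 0x17, P4 = 0xDC, P5 = 0x75

OFB decryption: S_i = E(K, S_{i−1}) with S_{0} = IV; P_i = C_i ⊕ S_i.
P1: S = E(K, 0xA9) = 0x92; 0x2F ⊕ 0x92 = 0xBD.
P2: S = E(K, 0x92) = 0x7B; 0xF1 ⊕ 0x7B = 0x8A.
P3: S = E(K, 0x7B) = 0x64; 0x73 ⊕ 0x64 = 0x17.
P4: S = E(K, 0x64) = 0x4D; 0x91 ⊕ 0x4D = 0xDC.
P5: S = E(K, 0x4D) = 0x36; 0x43 ⊕ 0x36 = 0x75.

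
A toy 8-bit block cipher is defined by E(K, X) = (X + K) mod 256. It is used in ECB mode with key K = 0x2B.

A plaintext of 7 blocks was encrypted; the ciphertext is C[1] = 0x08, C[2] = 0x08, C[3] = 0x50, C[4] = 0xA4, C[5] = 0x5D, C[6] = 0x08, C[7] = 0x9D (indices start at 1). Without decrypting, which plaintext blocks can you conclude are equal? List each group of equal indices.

ECB encrypts each block independently with the same key, so equal ciphertext blocks imply equal plaintext blocks.
C[1] = C[2] = C[6] = 0x08, so P[1] = P[2] = P[6].

P[1] = P[2] = P[6]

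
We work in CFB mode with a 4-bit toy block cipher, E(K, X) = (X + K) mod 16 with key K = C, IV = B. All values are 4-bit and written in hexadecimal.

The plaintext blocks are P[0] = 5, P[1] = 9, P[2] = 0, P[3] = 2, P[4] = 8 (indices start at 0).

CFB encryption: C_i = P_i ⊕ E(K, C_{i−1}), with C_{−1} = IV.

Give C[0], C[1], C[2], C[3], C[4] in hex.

C[0]: E(K, B) = 7; 5 ⊕ 7 = 2.
C[1]: E(K, 2) = E; 9 ⊕ E = 7.
C[2]: E(K, 7) = 3; 0 ⊕ 3 = 3.
C[3]: E(K, 3) = F; 2 ⊕ F = D.
C[4]: E(K, D) = 9; 8 ⊕ 9 = 1.

C[0] = 2, C[1] = 7, C[2] = 3, C[3] = D, C[4] = 1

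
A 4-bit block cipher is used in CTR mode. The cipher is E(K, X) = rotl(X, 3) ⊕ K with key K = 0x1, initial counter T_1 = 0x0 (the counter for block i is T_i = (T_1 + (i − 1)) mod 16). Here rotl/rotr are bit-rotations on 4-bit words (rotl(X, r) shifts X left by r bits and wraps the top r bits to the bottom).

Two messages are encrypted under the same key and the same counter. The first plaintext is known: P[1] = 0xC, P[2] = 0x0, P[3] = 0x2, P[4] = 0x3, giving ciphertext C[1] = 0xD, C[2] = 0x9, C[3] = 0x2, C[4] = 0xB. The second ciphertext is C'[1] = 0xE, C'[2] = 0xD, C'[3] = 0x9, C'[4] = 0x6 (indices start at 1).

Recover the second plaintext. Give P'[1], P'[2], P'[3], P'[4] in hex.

In CTR with a reused counter, both messages share the same keystream S_i, so C_i ⊕ C'_i = P_i ⊕ P'_i and thus P'_i = P_i ⊕ C_i ⊕ C'_i.
P'[1]: 0xC ⊕ 0xD ⊕ 0xE = 0xF.
P'[2]: 0x0 ⊕ 0x9 ⊕ 0xD = 0x4.
P'[3]: 0x2 ⊕ 0x2 ⊕ 0x9 = 0x9.
P'[4]: 0x3 ⊕ 0xB ⊕ 0x6 = 0xE.

P'[1] = 0xF, P'[2] = 0x4, P'[3] = 0x9, P'[4] = 0xE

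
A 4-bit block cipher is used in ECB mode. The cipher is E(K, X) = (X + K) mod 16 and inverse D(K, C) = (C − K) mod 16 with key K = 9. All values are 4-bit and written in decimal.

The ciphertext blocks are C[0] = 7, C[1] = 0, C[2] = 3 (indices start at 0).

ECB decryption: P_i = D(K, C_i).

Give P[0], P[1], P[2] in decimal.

P[0]: D(K, 7) = 14.
P[1]: D(K, 0) = 7.
P[2]: D(K, 3) = 10.

P[0] = 14, P[1] = 7, P[2] = 10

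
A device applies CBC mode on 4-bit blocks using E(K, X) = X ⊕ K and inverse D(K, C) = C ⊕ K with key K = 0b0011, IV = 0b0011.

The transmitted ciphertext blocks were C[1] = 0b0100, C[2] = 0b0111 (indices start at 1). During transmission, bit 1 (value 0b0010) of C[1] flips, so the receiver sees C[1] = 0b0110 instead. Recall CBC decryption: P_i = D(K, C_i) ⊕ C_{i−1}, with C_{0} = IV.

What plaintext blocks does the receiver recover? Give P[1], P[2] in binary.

Only C[1] changed, to 0b0110. In CBC, a change in C_i garbles P_i and flips the same bit in P_{i+1}. Decrypting the received ciphertext:
P[1]: D(K, 0b0110) = 0b0101; 0b0101 ⊕ 0b0011 = 0b0110.
P[2]: D(K, 0b0111) = 0b0100; 0b0100 ⊕ 0b0110 = 0b0010.
Blocks that differ from the original plaintext: P[1], P[2].

P[1] = 0b0110, P[2] = 0b0010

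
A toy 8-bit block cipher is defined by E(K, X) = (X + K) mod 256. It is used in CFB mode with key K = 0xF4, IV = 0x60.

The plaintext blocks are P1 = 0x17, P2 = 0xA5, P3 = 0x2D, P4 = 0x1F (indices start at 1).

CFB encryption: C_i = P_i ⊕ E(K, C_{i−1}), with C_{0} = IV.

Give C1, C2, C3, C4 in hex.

C1: E(K, 0x60) = 0x54; 0x17 ⊕ 0x54 = 0x43.
C2: E(K, 0x43) = 0x37; 0xA5 ⊕ 0x37 = 0x92.
C3: E(K, 0x92) = 0x86; 0x2D ⊕ 0x86 = 0xAB.
C4: E(K, 0xAB) = 0x9F; 0x1F ⊕ 0x9F = 0x80.

C1 = 0x43, C2 = 0x92, C3 = 0xAB, C4 = 0x80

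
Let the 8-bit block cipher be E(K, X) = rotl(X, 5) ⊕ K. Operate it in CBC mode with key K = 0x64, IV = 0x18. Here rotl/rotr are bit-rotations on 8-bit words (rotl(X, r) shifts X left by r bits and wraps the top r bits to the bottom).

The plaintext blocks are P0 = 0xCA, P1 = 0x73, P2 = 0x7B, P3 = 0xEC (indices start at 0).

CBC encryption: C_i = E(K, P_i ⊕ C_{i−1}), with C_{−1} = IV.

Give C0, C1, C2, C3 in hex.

C0 = 0x3E, C1 = 0xCD, C2 = 0xB2, C3 = 0xAF

C0: P0 ⊕ 0x18 = 0xD2; E(K, 0xD2) = 0x3E.
C1: P1 ⊕ 0x3E = 0x4D; E(K, 0x4D) = 0xCD.
C2: P2 ⊕ 0xCD = 0xB6; E(K, 0xB6) = 0xB2.
C3: P3 ⊕ 0xB2 = 0x5E; E(K, 0x5E) = 0xAF.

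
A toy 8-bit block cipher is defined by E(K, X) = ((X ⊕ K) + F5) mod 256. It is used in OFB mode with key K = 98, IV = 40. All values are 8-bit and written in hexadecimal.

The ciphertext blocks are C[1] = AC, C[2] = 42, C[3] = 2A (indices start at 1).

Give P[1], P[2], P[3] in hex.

P[1] = 61, P[2] = 08, P[3] = ED

OFB decryption: S_i = E(K, S_{i−1}) with S_{0} = IV; P_i = C_i ⊕ S_i.
P[1]: S = E(K, 40) = CD; AC ⊕ CD = 61.
P[2]: S = E(K, CD) = 4A; 42 ⊕ 4A = 08.
P[3]: S = E(K, 4A) = C7; 2A ⊕ C7 = ED.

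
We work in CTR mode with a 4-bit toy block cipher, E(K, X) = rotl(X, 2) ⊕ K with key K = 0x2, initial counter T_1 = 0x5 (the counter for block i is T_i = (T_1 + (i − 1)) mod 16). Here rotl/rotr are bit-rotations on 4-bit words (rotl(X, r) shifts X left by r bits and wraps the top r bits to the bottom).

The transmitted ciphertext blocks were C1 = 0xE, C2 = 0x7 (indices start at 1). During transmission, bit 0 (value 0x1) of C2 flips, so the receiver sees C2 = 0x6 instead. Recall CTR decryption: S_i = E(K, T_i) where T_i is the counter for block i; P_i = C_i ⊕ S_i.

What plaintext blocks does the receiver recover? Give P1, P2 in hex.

Only C2 changed, to 0x6. In CTR, a change in C_i flips the same bit in P_i only; the keystream is unaffected. Decrypting the received ciphertext:
P1: T = 0x5, S = E(K, T) = 0x7; 0xE ⊕ 0x7 = 0x9.
P2: T = 0x6, S = E(K, T) = 0xB; 0x6 ⊕ 0xB = 0xD.
Blocks that differ from the original plaintext: P2.

P1 = 0x9, P2 = 0xD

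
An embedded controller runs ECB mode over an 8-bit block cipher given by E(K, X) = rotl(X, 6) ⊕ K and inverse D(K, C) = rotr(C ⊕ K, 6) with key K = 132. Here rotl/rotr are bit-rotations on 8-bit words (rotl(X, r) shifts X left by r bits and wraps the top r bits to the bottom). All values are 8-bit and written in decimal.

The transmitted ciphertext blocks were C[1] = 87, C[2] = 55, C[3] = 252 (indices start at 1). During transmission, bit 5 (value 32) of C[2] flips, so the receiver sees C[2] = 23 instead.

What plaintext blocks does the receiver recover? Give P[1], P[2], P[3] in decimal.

ECB decryption: P_i = D(K, C_i).
Only C[2] changed, to 23. In ECB, a change in C_i affects only P_i. Decrypting the received ciphertext:
P[1]: D(K, 87) = 79.
P[2]: D(K, 23) = 78.
P[3]: D(K, 252) = 225.
Blocks that differ from the original plaintext: P[2].

P[1] = 79, P[2] = 78, P[3] = 225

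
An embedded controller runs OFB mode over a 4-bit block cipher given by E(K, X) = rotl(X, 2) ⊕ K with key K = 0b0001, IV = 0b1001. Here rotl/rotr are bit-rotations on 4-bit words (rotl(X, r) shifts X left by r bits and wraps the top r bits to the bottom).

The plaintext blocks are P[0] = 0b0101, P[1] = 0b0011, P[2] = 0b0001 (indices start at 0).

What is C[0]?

C[0] = 0b0010

OFB encryption: S_i = E(K, S_{i−1}) with S_{−1} = IV; C_i = P_i ⊕ S_i.
C[0]: S = E(K, 0b1001) = 0b0111; 0b0101 ⊕ 0b0111 = 0b0010.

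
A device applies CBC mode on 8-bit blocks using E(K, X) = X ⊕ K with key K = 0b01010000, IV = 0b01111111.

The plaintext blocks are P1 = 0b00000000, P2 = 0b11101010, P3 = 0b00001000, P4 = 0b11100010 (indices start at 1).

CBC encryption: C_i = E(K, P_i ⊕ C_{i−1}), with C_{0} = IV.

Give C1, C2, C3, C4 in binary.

C1: P1 ⊕ 0b01111111 = 0b01111111; E(K, 0b01111111) = 0b00101111.
C2: P2 ⊕ 0b00101111 = 0b11000101; E(K, 0b11000101) = 0b10010101.
C3: P3 ⊕ 0b10010101 = 0b10011101; E(K, 0b10011101) = 0b11001101.
C4: P4 ⊕ 0b11001101 = 0b00101111; E(K, 0b00101111) = 0b01111111.

C1 = 0b00101111, C2 = 0b10010101, C3 = 0b11001101, C4 = 0b01111111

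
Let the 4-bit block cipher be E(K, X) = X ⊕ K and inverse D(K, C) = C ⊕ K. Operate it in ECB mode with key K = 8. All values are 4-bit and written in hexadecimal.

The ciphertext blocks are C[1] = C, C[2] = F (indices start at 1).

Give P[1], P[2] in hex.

ECB decryption: P_i = D(K, C_i).
P[1]: D(K, C) = 4.
P[2]: D(K, F) = 7.

P[1] = 4, P[2] = 7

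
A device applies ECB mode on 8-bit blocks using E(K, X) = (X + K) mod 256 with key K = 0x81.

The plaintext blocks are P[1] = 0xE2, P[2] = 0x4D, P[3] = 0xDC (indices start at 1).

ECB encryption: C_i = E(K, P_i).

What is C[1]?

C[1] = 0x63

C[1]: E(K, 0xE2) = 0x63.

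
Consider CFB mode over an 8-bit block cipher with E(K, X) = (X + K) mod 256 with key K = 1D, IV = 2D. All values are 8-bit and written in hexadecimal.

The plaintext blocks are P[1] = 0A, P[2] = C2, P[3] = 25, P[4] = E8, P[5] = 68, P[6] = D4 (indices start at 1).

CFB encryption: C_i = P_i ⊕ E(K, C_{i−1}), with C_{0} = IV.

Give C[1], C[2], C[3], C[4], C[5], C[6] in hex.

C[1] = 40, C[2] = 9F, C[3] = 99, C[4] = 5E, C[5] = 13, C[6] = E4

C[1]: E(K, 2D) = 4A; 0A ⊕ 4A = 40.
C[2]: E(K, 40) = 5D; C2 ⊕ 5D = 9F.
C[3]: E(K, 9F) = BC; 25 ⊕ BC = 99.
C[4]: E(K, 99) = B6; E8 ⊕ B6 = 5E.
C[5]: E(K, 5E) = 7B; 68 ⊕ 7B = 13.
C[6]: E(K, 13) = 30; D4 ⊕ 30 = E4.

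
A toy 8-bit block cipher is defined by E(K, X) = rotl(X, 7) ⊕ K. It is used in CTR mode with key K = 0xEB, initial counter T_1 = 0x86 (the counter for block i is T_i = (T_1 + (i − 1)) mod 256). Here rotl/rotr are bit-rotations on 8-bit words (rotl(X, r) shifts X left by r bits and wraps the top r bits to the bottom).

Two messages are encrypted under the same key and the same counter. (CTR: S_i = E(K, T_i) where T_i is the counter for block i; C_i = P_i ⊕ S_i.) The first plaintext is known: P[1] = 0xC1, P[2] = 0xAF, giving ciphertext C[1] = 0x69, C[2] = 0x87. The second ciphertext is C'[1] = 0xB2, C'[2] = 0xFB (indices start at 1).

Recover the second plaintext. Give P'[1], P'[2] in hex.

P'[1] = 0x1A, P'[2] = 0xD3

In CTR with a reused counter, both messages share the same keystream S_i, so C_i ⊕ C'_i = P_i ⊕ P'_i and thus P'_i = P_i ⊕ C_i ⊕ C'_i.
P'[1]: 0xC1 ⊕ 0x69 ⊕ 0xB2 = 0x1A.
P'[2]: 0xAF ⊕ 0x87 ⊕ 0xFB = 0xD3.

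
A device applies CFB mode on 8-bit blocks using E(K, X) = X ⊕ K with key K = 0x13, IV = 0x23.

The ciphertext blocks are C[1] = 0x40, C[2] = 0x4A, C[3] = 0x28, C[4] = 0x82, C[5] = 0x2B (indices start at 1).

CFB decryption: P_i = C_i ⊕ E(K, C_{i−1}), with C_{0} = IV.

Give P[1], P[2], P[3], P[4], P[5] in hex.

P[1] = 0x70, P[2] = 0x19, P[3] = 0x71, P[4] = 0xB9, P[5] = 0xBA

P[1]: E(K, 0x23) = 0x30; 0x40 ⊕ 0x30 = 0x70.
P[2]: E(K, 0x40) = 0x53; 0x4A ⊕ 0x53 = 0x19.
P[3]: E(K, 0x4A) = 0x59; 0x28 ⊕ 0x59 = 0x71.
P[4]: E(K, 0x28) = 0x3B; 0x82 ⊕ 0x3B = 0xB9.
P[5]: E(K, 0x82) = 0x91; 0x2B ⊕ 0x91 = 0xBA.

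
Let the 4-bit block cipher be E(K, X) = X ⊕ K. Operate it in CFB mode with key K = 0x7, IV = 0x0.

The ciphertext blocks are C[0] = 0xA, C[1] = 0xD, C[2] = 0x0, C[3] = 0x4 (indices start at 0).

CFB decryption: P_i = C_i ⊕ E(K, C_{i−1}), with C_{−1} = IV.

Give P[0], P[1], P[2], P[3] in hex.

P[0] = 0xD, P[1] = 0x0, P[2] = 0xA, P[3] = 0x3

P[0]: E(K, 0x0) = 0x7; 0xA ⊕ 0x7 = 0xD.
P[1]: E(K, 0xA) = 0xD; 0xD ⊕ 0xD = 0x0.
P[2]: E(K, 0xD) = 0xA; 0x0 ⊕ 0xA = 0xA.
P[3]: E(K, 0x0) = 0x7; 0x4 ⊕ 0x7 = 0x3.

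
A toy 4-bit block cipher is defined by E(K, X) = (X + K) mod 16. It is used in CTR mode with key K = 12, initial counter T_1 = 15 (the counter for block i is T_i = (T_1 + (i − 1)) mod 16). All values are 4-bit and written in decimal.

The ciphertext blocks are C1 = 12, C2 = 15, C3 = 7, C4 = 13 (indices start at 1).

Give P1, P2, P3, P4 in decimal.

CTR decryption: S_i = E(K, T_i) where T_i is the counter for block i; P_i = C_i ⊕ S_i.
P1: T = 15, S = E(K, T) = 11; 12 ⊕ 11 = 7.
P2: T = 0, S = E(K, T) = 12; 15 ⊕ 12 = 3.
P3: T = 1, S = E(K, T) = 13; 7 ⊕ 13 = 10.
P4: T = 2, S = E(K, T) = 14; 13 ⊕ 14 = 3.

P1 = 7, P2 = 3, P3 = 10, P4 = 3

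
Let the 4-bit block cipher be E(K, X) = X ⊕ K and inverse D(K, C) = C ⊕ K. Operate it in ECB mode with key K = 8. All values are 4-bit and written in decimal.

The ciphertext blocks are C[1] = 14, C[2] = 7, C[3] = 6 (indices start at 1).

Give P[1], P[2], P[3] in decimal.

ECB decryption: P_i = D(K, C_i).
P[1]: D(K, 14) = 6.
P[2]: D(K, 7) = 15.
P[3]: D(K, 6) = 14.

P[1] = 6, P[2] = 15, P[3] = 14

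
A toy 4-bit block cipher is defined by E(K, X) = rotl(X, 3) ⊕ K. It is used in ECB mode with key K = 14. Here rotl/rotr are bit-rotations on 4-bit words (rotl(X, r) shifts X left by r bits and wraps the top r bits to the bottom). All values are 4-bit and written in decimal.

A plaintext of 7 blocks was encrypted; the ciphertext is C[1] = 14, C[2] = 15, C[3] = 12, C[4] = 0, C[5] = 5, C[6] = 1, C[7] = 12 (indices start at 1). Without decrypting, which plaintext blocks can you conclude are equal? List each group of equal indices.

ECB encrypts each block independently with the same key, so equal ciphertext blocks imply equal plaintext blocks.
C[3] = C[7] = 12, so P[3] = P[7].

P[3] = P[7]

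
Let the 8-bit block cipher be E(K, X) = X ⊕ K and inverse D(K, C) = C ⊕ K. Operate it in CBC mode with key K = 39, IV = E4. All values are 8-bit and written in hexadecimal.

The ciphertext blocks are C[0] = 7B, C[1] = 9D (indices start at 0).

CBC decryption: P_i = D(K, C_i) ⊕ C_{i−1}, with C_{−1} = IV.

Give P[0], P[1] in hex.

P[0]: D(K, 7B) = 42; 42 ⊕ E4 = A6.
P[1]: D(K, 9D) = A4; A4 ⊕ 7B = DF.

P[0] = A6, P[1] = DF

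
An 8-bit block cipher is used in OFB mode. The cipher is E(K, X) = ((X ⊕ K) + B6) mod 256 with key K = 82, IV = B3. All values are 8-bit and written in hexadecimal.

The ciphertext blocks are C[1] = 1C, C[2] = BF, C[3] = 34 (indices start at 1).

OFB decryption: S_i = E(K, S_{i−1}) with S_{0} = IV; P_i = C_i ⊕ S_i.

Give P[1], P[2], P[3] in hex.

P[1]: S = E(K, B3) = E7; 1C ⊕ E7 = FB.
P[2]: S = E(K, E7) = 1B; BF ⊕ 1B = A4.
P[3]: S = E(K, 1B) = 4F; 34 ⊕ 4F = 7B.

P[1] = FB, P[2] = A4, P[3] = 7B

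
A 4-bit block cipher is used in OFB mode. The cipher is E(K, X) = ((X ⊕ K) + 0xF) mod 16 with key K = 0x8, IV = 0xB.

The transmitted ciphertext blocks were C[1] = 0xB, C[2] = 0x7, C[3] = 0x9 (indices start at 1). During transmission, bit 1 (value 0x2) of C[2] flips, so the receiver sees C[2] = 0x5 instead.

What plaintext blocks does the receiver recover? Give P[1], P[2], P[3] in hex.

P[1] = 0x9, P[2] = 0xC, P[3] = 0x9

OFB decryption: S_i = E(K, S_{i−1}) with S_{0} = IV; P_i = C_i ⊕ S_i.
Only C[2] changed, to 0x5. In OFB, a change in C_i flips the same bit in P_i only; the keystream is unaffected. Decrypting the received ciphertext:
P[1]: S = E(K, 0xB) = 0x2; 0xB ⊕ 0x2 = 0x9.
P[2]: S = E(K, 0x2) = 0x9; 0x5 ⊕ 0x9 = 0xC.
P[3]: S = E(K, 0x9) = 0x0; 0x9 ⊕ 0x0 = 0x9.
Blocks that differ from the original plaintext: P[2].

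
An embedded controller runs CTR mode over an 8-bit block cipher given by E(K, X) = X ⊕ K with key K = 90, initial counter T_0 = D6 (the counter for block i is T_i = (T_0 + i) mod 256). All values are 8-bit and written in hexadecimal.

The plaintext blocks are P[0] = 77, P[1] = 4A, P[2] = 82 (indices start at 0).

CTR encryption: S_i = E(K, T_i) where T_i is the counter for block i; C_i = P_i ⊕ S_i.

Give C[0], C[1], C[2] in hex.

C[0]: T = D6, S = E(K, T) = 46; 77 ⊕ 46 = 31.
C[1]: T = D7, S = E(K, T) = 47; 4A ⊕ 47 = 0D.
C[2]: T = D8, S = E(K, T) = 48; 82 ⊕ 48 = CA.

C[0] = 31, C[1] = 0D, C[2] = CA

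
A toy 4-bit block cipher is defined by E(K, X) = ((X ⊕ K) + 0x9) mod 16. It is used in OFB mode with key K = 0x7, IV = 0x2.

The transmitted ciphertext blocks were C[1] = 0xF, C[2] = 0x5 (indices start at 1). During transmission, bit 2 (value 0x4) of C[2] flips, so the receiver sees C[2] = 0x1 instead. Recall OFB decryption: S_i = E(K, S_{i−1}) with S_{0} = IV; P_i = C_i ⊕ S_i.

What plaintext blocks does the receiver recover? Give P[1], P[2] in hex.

Only C[2] changed, to 0x1. In OFB, a change in C_i flips the same bit in P_i only; the keystream is unaffected. Decrypting the received ciphertext:
P[1]: S = E(K, 0x2) = 0xE; 0xF ⊕ 0xE = 0x1.
P[2]: S = E(K, 0xE) = 0x2; 0x1 ⊕ 0x2 = 0x3.
Blocks that differ from the original plaintext: P[2].

P[1] = 0x1, P[2] = 0x3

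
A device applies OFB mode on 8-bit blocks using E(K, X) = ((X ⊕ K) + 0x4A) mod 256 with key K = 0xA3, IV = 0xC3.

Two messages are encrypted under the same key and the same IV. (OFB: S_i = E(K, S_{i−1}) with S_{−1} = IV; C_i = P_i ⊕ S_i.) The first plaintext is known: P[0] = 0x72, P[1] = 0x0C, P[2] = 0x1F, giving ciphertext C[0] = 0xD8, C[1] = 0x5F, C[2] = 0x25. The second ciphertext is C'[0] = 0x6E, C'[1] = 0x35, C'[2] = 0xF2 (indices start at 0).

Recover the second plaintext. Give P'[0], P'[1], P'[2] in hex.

P'[0] = 0xC4, P'[1] = 0x66, P'[2] = 0xC8

In OFB with a reused IV, both messages share the same keystream S_i, so C_i ⊕ C'_i = P_i ⊕ P'_i and thus P'_i = P_i ⊕ C_i ⊕ C'_i.
P'[0]: 0x72 ⊕ 0xD8 ⊕ 0x6E = 0xC4.
P'[1]: 0x0C ⊕ 0x5F ⊕ 0x35 = 0x66.
P'[2]: 0x1F ⊕ 0x25 ⊕ 0xF2 = 0xC8.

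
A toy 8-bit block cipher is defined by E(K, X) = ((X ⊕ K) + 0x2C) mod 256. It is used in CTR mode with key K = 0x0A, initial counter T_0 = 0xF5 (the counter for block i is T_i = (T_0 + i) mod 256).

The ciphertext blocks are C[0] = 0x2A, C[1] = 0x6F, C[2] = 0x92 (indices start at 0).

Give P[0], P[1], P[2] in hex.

P[0] = 0x01, P[1] = 0x47, P[2] = 0xBB

CTR decryption: S_i = E(K, T_i) where T_i is the counter for block i; P_i = C_i ⊕ S_i.
P[0]: T = 0xF5, S = E(K, T) = 0x2B; 0x2A ⊕ 0x2B = 0x01.
P[1]: T = 0xF6, S = E(K, T) = 0x28; 0x6F ⊕ 0x28 = 0x47.
P[2]: T = 0xF7, S = E(K, T) = 0x29; 0x92 ⊕ 0x29 = 0xBB.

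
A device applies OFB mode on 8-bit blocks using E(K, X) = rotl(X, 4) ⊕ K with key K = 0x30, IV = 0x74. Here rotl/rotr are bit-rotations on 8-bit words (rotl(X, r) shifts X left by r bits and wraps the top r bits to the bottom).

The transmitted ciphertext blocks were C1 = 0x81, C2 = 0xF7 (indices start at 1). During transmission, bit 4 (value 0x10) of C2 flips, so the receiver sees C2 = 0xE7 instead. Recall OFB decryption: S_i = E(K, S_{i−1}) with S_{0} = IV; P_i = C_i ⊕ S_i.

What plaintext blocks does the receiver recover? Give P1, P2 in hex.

P1 = 0xF6, P2 = 0xA0

Only C2 changed, to 0xE7. In OFB, a change in C_i flips the same bit in P_i only; the keystream is unaffected. Decrypting the received ciphertext:
P1: S = E(K, 0x74) = 0x77; 0x81 ⊕ 0x77 = 0xF6.
P2: S = E(K, 0x77) = 0x47; 0xE7 ⊕ 0x47 = 0xA0.
Blocks that differ from the original plaintext: P2.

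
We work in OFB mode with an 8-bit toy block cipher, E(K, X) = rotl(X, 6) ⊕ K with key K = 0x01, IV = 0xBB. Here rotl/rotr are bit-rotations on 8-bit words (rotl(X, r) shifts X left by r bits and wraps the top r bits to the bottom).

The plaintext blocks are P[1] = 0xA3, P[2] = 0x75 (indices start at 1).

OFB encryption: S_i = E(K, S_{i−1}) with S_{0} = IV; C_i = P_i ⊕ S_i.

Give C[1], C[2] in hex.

C[1]: S = E(K, 0xBB) = 0xEF; 0xA3 ⊕ 0xEF = 0x4C.
C[2]: S = E(K, 0xEF) = 0xFA; 0x75 ⊕ 0xFA = 0x8F.

C[1] = 0x4C, C[2] = 0x8F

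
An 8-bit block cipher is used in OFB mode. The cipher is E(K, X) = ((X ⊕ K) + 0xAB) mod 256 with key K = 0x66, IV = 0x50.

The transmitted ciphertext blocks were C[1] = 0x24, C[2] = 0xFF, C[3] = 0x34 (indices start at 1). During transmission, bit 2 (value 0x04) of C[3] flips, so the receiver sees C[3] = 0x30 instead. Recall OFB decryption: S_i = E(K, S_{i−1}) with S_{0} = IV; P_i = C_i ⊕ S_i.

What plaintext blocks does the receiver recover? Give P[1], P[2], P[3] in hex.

P[1] = 0xC5, P[2] = 0xCD, P[3] = 0xCF

Only C[3] changed, to 0x30. In OFB, a change in C_i flips the same bit in P_i only; the keystream is unaffected. Decrypting the received ciphertext:
P[1]: S = E(K, 0x50) = 0xE1; 0x24 ⊕ 0xE1 = 0xC5.
P[2]: S = E(K, 0xE1) = 0x32; 0xFF ⊕ 0x32 = 0xCD.
P[3]: S = E(K, 0x32) = 0xFF; 0x30 ⊕ 0xFF = 0xCF.
Blocks that differ from the original plaintext: P[3].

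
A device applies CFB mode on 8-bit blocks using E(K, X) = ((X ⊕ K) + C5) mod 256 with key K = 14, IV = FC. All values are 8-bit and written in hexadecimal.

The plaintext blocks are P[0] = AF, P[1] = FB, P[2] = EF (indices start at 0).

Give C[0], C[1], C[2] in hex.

C[0] = 02, C[1] = 20, C[2] = 16

CFB encryption: C_i = P_i ⊕ E(K, C_{i−1}), with C_{−1} = IV.
C[0]: E(K, FC) = AD; AF ⊕ AD = 02.
C[1]: E(K, 02) = DB; FB ⊕ DB = 20.
C[2]: E(K, 20) = F9; EF ⊕ F9 = 16.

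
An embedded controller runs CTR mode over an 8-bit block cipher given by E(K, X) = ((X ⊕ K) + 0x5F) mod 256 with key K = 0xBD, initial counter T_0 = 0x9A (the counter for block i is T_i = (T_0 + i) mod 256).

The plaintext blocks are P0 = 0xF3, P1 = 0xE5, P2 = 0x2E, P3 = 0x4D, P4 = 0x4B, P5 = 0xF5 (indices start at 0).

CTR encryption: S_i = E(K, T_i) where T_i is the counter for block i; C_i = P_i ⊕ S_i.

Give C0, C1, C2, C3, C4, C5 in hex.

C0 = 0x75, C1 = 0x60, C2 = 0xAE, C3 = 0x32, C4 = 0xC9, C5 = 0x74

C0: T = 0x9A, S = E(K, T) = 0x86; 0xF3 ⊕ 0x86 = 0x75.
C1: T = 0x9B, S = E(K, T) = 0x85; 0xE5 ⊕ 0x85 = 0x60.
C2: T = 0x9C, S = E(K, T) = 0x80; 0x2E ⊕ 0x80 = 0xAE.
C3: T = 0x9D, S = E(K, T) = 0x7F; 0x4D ⊕ 0x7F = 0x32.
C4: T = 0x9E, S = E(K, T) = 0x82; 0x4B ⊕ 0x82 = 0xC9.
C5: T = 0x9F, S = E(K, T) = 0x81; 0xF5 ⊕ 0x81 = 0x74.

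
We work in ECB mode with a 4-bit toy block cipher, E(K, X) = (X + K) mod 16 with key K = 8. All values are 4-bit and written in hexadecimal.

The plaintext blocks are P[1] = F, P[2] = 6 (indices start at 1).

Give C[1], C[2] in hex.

C[1] = 7, C[2] = E

ECB encryption: C_i = E(K, P_i).
C[1]: E(K, F) = 7.
C[2]: E(K, 6) = E.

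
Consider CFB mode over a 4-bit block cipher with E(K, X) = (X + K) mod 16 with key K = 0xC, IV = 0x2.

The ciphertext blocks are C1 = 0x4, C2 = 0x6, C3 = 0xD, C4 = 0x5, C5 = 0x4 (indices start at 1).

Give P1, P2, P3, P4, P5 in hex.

CFB decryption: P_i = C_i ⊕ E(K, C_{i−1}), with C_{0} = IV.
P1: E(K, 0x2) = 0xE; 0x4 ⊕ 0xE = 0xA.
P2: E(K, 0x4) = 0x0; 0x6 ⊕ 0x0 = 0x6.
P3: E(K, 0x6) = 0x2; 0xD ⊕ 0x2 = 0xF.
P4: E(K, 0xD) = 0x9; 0x5 ⊕ 0x9 = 0xC.
P5: E(K, 0x5) = 0x1; 0x4 ⊕ 0x1 = 0x5.

P1 = 0xA, P2 = 0x6, P3 = 0xF, P4 = 0xC, P5 = 0x5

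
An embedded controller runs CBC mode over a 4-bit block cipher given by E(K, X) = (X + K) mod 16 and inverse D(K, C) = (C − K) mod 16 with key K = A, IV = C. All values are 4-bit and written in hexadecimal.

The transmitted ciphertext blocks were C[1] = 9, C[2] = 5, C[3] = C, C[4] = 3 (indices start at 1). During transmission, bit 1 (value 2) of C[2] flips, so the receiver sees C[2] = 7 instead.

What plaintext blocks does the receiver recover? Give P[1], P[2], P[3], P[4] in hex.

CBC decryption: P_i = D(K, C_i) ⊕ C_{i−1}, with C_{0} = IV.
Only C[2] changed, to 7. In CBC, a change in C_i garbles P_i and flips the same bit in P_{i+1}. Decrypting the received ciphertext:
P[1]: D(K, 9) = F; F ⊕ C = 3.
P[2]: D(K, 7) = D; D ⊕ 9 = 4.
P[3]: D(K, C) = 2; 2 ⊕ 7 = 5.
P[4]: D(K, 3) = 9; 9 ⊕ C = 5.
Blocks that differ from the original plaintext: P[2], P[3].

P[1] = 3, P[2] = 4, P[3] = 5, P[4] = 5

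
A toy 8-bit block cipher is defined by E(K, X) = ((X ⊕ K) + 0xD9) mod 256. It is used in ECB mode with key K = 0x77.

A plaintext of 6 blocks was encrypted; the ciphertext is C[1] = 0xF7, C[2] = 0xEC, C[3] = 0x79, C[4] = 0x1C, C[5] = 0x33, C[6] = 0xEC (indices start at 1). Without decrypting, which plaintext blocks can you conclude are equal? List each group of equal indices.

ECB encrypts each block independently with the same key, so equal ciphertext blocks imply equal plaintext blocks.
C[2] = C[6] = 0xEC, so P[2] = P[6].

P[2] = P[6]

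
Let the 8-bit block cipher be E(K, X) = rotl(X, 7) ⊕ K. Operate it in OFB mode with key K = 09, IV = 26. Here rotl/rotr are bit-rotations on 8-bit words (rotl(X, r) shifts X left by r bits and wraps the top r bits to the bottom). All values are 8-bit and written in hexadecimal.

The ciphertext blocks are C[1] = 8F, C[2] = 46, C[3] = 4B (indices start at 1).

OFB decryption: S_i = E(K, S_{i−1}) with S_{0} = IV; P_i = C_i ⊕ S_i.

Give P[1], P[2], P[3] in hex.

P[1]: S = E(K, 26) = 1A; 8F ⊕ 1A = 95.
P[2]: S = E(K, 1A) = 04; 46 ⊕ 04 = 42.
P[3]: S = E(K, 04) = 0B; 4B ⊕ 0B = 40.

P[1] = 95, P[2] = 42, P[3] = 40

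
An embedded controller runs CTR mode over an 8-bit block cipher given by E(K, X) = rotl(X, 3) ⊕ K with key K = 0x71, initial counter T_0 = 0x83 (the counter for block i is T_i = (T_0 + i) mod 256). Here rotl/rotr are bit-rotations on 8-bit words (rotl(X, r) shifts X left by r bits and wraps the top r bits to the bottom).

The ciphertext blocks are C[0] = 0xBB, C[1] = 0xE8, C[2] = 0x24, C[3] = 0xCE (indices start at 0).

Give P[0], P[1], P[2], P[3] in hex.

CTR decryption: S_i = E(K, T_i) where T_i is the counter for block i; P_i = C_i ⊕ S_i.
P[0]: T = 0x83, S = E(K, T) = 0x6D; 0xBB ⊕ 0x6D = 0xD6.
P[1]: T = 0x84, S = E(K, T) = 0x55; 0xE8 ⊕ 0x55 = 0xBD.
P[2]: T = 0x85, S = E(K, T) = 0x5D; 0x24 ⊕ 0x5D = 0x79.
P[3]: T = 0x86, S = E(K, T) = 0x45; 0xCE ⊕ 0x45 = 0x8B.

P[0] = 0xD6, P[1] = 0xBD, P[2] = 0x79, P[3] = 0x8B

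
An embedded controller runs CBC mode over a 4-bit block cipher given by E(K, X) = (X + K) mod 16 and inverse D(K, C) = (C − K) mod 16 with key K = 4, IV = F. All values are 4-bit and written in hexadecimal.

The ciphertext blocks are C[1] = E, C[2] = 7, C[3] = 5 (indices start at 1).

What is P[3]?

CBC decryption: P_i = D(K, C_i) ⊕ C_{i−1}, with C_{0} = IV.
P[3]: D(K, 5) = 1; 1 ⊕ 7 = 6.

P[3] = 6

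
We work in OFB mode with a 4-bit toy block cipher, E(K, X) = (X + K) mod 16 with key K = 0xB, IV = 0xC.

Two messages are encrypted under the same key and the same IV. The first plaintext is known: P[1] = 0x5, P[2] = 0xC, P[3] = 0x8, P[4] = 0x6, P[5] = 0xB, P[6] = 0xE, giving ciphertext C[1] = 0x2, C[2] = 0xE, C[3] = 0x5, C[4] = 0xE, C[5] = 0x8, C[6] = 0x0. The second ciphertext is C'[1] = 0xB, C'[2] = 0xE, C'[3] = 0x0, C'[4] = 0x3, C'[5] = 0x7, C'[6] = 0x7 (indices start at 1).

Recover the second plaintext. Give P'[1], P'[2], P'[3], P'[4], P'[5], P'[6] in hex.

P'[1] = 0xC, P'[2] = 0xC, P'[3] = 0xD, P'[4] = 0xB, P'[5] = 0x4, P'[6] = 0x9

In OFB with a reused IV, both messages share the same keystream S_i, so C_i ⊕ C'_i = P_i ⊕ P'_i and thus P'_i = P_i ⊕ C_i ⊕ C'_i.
P'[1]: 0x5 ⊕ 0x2 ⊕ 0xB = 0xC.
P'[2]: 0xC ⊕ 0xE ⊕ 0xE = 0xC.
P'[3]: 0x8 ⊕ 0x5 ⊕ 0x0 = 0xD.
P'[4]: 0x6 ⊕ 0xE ⊕ 0x3 = 0xB.
P'[5]: 0xB ⊕ 0x8 ⊕ 0x7 = 0x4.
P'[6]: 0xE ⊕ 0x0 ⊕ 0x7 = 0x9.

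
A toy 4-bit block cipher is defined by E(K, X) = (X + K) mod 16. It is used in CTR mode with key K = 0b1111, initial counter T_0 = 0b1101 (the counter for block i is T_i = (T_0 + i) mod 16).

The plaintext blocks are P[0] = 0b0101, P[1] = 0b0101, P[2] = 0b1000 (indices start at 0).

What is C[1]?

C[1] = 0b1000

CTR encryption: S_i = E(K, T_i) where T_i is the counter for block i; C_i = P_i ⊕ S_i.
C[0]: T = 0b1101, S = E(K, T) = 0b1100; 0b0101 ⊕ 0b1100 = 0b1001.
C[1]: T = 0b1110, S = E(K, T) = 0b1101; 0b0101 ⊕ 0b1101 = 0b1000.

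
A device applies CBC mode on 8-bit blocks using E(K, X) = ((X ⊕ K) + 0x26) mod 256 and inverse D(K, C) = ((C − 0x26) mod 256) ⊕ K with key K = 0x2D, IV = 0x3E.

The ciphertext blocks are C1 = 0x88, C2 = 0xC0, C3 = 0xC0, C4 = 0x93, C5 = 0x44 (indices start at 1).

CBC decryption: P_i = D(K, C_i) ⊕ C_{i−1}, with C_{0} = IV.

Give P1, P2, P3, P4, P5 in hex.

P1: D(K, 0x88) = 0x4F; 0x4F ⊕ 0x3E = 0x71.
P2: D(K, 0xC0) = 0xB7; 0xB7 ⊕ 0x88 = 0x3F.
P3: D(K, 0xC0) = 0xB7; 0xB7 ⊕ 0xC0 = 0x77.
P4: D(K, 0x93) = 0x40; 0x40 ⊕ 0xC0 = 0x80.
P5: D(K, 0x44) = 0x33; 0x33 ⊕ 0x93 = 0xA0.

P1 = 0x71, P2 = 0x3F, P3 = 0x77, P4 = 0x80, P5 = 0xA0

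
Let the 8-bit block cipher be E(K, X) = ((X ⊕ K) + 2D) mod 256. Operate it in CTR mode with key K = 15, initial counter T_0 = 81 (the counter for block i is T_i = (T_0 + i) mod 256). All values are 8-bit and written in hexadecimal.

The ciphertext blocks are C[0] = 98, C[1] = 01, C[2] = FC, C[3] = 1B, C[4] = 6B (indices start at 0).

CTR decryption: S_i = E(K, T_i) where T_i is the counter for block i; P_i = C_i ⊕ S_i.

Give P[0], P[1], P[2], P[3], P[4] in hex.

P[0] = 59, P[1] = C5, P[2] = 3F, P[3] = A5, P[4] = D6

P[0]: T = 81, S = E(K, T) = C1; 98 ⊕ C1 = 59.
P[1]: T = 82, S = E(K, T) = C4; 01 ⊕ C4 = C5.
P[2]: T = 83, S = E(K, T) = C3; FC ⊕ C3 = 3F.
P[3]: T = 84, S = E(K, T) = BE; 1B ⊕ BE = A5.
P[4]: T = 85, S = E(K, T) = BD; 6B ⊕ BD = D6.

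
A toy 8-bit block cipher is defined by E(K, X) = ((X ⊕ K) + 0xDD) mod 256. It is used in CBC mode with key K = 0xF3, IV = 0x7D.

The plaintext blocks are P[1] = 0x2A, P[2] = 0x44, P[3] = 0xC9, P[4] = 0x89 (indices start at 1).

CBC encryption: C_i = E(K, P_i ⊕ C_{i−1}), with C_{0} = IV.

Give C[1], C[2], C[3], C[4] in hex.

C[1] = 0x81, C[2] = 0x13, C[3] = 0x06, C[4] = 0x59

C[1]: P[1] ⊕ 0x7D = 0x57; E(K, 0x57) = 0x81.
C[2]: P[2] ⊕ 0x81 = 0xC5; E(K, 0xC5) = 0x13.
C[3]: P[3] ⊕ 0x13 = 0xDA; E(K, 0xDA) = 0x06.
C[4]: P[4] ⊕ 0x06 = 0x8F; E(K, 0x8F) = 0x59.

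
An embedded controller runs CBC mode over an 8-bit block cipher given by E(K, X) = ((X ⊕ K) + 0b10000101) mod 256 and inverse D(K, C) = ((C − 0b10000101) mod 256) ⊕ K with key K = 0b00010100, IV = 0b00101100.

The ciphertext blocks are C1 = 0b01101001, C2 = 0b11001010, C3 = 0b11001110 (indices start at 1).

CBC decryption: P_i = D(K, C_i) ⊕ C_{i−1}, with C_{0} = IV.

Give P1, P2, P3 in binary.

P1: D(K, 0b01101001) = 0b11110000; 0b11110000 ⊕ 0b00101100 = 0b11011100.
P2: D(K, 0b11001010) = 0b01010001; 0b01010001 ⊕ 0b01101001 = 0b00111000.
P3: D(K, 0b11001110) = 0b01011101; 0b01011101 ⊕ 0b11001010 = 0b10010111.

P1 = 0b11011100, P2 = 0b00111000, P3 = 0b10010111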